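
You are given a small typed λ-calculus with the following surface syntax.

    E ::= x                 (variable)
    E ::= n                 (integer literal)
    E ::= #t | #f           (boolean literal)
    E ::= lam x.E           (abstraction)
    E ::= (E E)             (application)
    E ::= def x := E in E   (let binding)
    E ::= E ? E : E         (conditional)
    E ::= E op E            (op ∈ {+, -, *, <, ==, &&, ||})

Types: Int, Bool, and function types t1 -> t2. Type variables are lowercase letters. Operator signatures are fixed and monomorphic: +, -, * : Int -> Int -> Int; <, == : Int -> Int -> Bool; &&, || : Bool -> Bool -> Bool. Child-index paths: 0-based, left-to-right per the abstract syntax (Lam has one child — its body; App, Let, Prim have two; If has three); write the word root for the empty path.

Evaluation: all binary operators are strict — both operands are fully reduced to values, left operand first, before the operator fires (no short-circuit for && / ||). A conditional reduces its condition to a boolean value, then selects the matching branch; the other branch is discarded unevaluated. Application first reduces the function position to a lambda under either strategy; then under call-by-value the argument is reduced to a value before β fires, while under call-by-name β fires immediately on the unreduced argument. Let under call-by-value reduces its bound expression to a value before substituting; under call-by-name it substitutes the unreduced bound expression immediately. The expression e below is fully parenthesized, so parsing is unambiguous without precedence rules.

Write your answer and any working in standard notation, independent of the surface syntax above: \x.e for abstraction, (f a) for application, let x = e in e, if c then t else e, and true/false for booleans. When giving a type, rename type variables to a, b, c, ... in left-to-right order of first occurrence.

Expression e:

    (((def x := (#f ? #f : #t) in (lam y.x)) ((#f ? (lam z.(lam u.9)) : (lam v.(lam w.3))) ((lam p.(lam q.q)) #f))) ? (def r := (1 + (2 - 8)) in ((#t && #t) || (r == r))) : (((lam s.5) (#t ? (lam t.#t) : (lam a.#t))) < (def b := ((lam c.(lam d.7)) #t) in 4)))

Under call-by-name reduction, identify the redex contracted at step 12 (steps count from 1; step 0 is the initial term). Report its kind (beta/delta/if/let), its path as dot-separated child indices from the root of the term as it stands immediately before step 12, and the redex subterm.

Working:
step 0: (if ((let x = (if false then false else true) in (\y.x)) ((if false then (\z.(\u.9)) else (\v.(\w.3))) ((\p.(\q.q)) false))) then (let r = (1 + (2 - 8)) in ((true && true) || (r == r))) else (((\s.5) (if true then (\t.true) else (\a.true))) < (let b = ((\c.(\d.7)) true) in 4)))
step 1: [let@0.0] (if ((\y.(if false then false else true)) ((if false then (\z.(\u.9)) else (\v.(\w.3))) ((\p.(\q.q)) false))) then (let r = (1 + (2 - 8)) in ((true && true) || (r == r))) else (((\s.5) (if true then (\t.true) else (\a.true))) < (let b = ((\c.(\d.7)) true) in 4)))
step 2: [beta@0] (if (if false then false else true) then (let r = (1 + (2 - 8)) in ((true && true) || (r == r))) else (((\s.5) (if true then (\t.true) else (\a.true))) < (let b = ((\c.(\d.7)) true) in 4)))
step 3: [if@0] (if true then (let r = (1 + (2 - 8)) in ((true && true) || (r == r))) else (((\s.5) (if true then (\t.true) else (\a.true))) < (let b = ((\c.(\d.7)) true) in 4)))
step 4: [if@root] (let r = (1 + (2 - 8)) in ((true && true) || (r == r)))
step 5: [let@root] ((true && true) || ((1 + (2 - 8)) == (1 + (2 - 8))))
step 6: [delta@0] (true || ((1 + (2 - 8)) == (1 + (2 - 8))))
step 7: [delta@1.0.1] (true || ((1 + -6) == (1 + (2 - 8))))
step 8: [delta@1.0] (true || (-5 == (1 + (2 - 8))))
step 9: [delta@1.1.1] (true || (-5 == (1 + -6)))
step 10: [delta@1.1] (true || (-5 == -5))
step 11: [delta@1] (true || true)
step 12: [delta@root] true

Answer: delta at root : (true || true)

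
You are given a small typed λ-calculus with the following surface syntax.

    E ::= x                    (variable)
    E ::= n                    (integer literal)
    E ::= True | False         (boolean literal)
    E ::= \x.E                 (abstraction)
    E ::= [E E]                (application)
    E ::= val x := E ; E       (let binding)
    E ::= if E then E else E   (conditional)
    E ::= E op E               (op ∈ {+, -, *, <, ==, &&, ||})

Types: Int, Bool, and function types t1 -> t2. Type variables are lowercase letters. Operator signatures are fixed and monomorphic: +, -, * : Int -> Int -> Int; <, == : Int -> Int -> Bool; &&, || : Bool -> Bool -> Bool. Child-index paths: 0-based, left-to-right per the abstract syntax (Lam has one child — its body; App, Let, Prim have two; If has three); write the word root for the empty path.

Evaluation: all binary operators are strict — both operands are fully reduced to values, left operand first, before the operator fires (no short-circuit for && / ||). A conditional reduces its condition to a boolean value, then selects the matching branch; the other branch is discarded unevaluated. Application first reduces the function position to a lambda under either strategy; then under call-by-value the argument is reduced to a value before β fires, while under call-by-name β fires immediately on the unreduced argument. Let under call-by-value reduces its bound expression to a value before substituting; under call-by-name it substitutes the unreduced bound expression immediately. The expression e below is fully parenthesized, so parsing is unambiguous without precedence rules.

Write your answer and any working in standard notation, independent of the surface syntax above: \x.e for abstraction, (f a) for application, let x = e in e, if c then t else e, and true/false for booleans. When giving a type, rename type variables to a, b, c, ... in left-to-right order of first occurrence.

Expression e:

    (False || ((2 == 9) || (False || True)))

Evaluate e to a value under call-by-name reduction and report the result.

Answer: true

Working:
step 0: (false || ((2 == 9) || (false || true)))
step 1: [delta@1.0] (false || (false || (false || true)))
step 2: [delta@1.1] (false || (false || true))
step 3: [delta@1] (false || true)
step 4: [delta@root] true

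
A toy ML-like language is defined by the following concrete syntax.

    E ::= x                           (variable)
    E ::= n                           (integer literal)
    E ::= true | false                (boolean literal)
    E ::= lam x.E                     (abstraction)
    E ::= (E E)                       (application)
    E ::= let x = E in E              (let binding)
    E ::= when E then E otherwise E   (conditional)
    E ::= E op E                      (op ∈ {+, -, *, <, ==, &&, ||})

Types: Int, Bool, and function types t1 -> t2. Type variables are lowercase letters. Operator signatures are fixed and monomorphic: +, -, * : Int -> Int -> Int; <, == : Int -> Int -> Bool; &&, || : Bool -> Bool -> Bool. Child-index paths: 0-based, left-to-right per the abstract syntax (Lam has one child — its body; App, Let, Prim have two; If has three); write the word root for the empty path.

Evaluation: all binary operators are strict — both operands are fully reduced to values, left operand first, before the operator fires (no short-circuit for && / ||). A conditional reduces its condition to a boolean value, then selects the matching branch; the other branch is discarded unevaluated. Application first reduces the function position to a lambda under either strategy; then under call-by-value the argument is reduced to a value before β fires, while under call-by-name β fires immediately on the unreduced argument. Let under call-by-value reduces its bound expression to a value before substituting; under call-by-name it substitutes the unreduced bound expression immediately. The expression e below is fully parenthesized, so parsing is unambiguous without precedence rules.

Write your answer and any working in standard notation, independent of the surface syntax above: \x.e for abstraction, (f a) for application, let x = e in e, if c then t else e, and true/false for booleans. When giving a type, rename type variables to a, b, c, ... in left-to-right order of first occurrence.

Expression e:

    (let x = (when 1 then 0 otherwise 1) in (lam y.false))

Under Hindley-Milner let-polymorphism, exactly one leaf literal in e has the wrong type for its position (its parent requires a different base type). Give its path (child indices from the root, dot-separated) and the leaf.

Trace:
  unify Int ~ Bool
  FAIL: mismatch Int ~ Bool

Answer: 0.0 : 1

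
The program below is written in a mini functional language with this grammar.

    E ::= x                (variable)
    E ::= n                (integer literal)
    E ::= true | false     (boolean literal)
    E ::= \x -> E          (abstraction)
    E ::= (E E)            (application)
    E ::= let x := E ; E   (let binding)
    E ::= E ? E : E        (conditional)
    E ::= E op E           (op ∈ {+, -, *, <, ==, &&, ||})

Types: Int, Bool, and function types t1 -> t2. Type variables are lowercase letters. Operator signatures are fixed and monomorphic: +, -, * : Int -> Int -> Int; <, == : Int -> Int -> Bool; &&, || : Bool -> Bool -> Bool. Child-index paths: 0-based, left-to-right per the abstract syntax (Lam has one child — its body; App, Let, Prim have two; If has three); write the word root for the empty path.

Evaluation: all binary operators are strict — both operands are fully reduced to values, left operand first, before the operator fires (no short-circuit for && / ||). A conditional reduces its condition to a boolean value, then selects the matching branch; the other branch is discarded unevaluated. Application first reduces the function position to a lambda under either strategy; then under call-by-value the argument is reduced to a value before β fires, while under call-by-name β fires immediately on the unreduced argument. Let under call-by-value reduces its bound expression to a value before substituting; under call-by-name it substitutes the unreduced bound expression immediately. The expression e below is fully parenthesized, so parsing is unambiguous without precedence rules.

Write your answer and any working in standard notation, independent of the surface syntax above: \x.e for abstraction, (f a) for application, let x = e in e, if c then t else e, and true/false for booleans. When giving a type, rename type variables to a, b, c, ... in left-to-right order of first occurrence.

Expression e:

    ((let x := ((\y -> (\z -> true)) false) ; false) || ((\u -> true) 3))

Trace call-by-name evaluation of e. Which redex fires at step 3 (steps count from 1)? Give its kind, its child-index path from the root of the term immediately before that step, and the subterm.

Working:
step 0: ((let x = ((\y.(\z.true)) false) in false) || ((\u.true) 3))
step 1: [let@0] (false || ((\u.true) 3))
step 2: [beta@1] (false || true)
step 3: [delta@root] true

Answer: delta at root : (false || true)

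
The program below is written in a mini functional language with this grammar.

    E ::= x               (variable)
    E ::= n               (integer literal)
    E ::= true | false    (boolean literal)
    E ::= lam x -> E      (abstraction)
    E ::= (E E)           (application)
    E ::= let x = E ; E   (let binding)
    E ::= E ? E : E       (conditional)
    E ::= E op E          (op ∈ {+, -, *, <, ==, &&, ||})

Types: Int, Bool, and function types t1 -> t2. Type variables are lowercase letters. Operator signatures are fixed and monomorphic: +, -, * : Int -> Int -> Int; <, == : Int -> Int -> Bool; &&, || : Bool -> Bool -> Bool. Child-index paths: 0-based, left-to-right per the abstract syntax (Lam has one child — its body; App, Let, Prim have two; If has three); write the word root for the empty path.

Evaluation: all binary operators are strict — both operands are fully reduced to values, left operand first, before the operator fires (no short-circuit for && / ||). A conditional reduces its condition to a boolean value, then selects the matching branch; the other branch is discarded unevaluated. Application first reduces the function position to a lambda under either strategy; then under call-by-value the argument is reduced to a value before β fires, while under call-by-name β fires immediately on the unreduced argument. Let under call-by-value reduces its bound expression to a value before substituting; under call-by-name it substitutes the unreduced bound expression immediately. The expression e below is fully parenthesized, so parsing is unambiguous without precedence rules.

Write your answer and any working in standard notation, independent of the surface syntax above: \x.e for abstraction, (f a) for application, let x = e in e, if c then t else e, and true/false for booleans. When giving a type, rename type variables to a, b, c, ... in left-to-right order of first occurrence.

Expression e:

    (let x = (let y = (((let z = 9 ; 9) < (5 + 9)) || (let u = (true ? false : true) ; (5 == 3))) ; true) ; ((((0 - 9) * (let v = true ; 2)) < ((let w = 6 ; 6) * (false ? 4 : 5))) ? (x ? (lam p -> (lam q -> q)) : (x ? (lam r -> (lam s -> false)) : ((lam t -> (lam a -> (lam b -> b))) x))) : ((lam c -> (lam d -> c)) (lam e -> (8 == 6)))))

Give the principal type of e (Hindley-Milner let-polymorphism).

Answer: a -> Bool -> Bool

Trace:
let z : Int
  unify Int ~ Int
  unify Int ~ Int
  unify Int ~ Int
  unify Int ~ Int
  unify Bool ~ Bool
  unify Bool ~ Bool
  unify Bool ~ Bool
let u : Bool
  unify Int ~ Int
  unify Int ~ Int
  unify Bool ~ Bool
let y : Bool
let x : Bool
  unify Int ~ Int
  unify Int ~ Int
  unify Int ~ Int
let v : Bool
  unify Int ~ Int
  unify Int ~ Int
let w : Int
  unify Int ~ Int
  unify Bool ~ Bool
  unify Int ~ Int
  unify Int ~ Int
  unify Int ~ Int
  unify Bool ~ Bool
x : Bool
  unify Bool ~ Bool
q : b
\q._ : b -> b
\p._ : a -> b -> b
x : Bool
  unify Bool ~ Bool
\s._ : d -> Bool
\r._ : c -> d -> Bool
b : g
\b._ : g -> g
\a._ : f -> g -> g
\t._ : e -> f -> g -> g
x : Bool
  unify e -> f -> g -> g ~ Bool -> h
  unify e ~ Bool
  unify f -> g -> g ~ h
_ _ : f -> g -> g
  unify c -> d -> Bool ~ f -> g -> g
  unify c ~ f
  unify d -> Bool ~ g -> g
  unify d ~ g
  unify Bool ~ g
  unify a -> b -> b ~ f -> Bool -> Bool
  unify a ~ f
  unify b -> b ~ Bool -> Bool
  unify b ~ Bool
  unify Bool ~ Bool
c : i
\d._ : j -> i
\c._ : i -> j -> i
  unify Int ~ Int
  unify Int ~ Int
\e._ : k -> Bool
  unify i -> j -> i ~ (k -> Bool) -> l
  unify i ~ k -> Bool
  unify j -> k -> Bool ~ l
_ _ : j -> k -> Bool
  unify f -> Bool -> Bool ~ j -> k -> Bool
  unify f ~ j
  unify Bool -> Bool ~ k -> Bool
  unify Bool ~ k
  unify Bool ~ Bool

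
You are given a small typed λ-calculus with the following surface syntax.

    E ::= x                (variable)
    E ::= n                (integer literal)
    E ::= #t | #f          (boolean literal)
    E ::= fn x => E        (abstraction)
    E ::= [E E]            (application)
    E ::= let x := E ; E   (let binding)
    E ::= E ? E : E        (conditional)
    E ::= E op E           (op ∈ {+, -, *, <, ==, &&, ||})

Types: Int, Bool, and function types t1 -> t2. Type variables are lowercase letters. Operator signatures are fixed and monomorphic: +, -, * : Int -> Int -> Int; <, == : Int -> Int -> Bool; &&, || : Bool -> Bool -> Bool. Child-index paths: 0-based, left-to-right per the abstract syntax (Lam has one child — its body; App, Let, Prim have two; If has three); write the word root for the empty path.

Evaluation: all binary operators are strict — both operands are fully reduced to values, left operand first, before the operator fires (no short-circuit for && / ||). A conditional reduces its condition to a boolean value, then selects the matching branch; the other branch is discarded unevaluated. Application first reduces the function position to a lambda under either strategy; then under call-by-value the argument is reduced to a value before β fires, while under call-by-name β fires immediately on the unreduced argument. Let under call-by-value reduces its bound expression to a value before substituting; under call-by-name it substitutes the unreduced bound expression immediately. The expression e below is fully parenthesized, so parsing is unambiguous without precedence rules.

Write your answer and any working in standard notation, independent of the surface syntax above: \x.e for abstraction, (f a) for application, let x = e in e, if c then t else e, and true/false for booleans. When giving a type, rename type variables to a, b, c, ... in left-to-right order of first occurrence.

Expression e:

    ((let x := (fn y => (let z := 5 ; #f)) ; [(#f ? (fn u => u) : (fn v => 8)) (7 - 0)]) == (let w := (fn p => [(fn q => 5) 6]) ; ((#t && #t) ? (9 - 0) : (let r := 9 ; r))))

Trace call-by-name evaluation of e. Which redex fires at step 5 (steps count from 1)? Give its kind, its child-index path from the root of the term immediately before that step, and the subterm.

Trace:
step 0: ((let x = (\y.(let z = 5 in false)) in ((if false then (\u.u) else (\v.8)) (7 - 0))) == (let w = (\p.((\q.5) 6)) in (if (true && true) then (9 - 0) else (let r = 9 in r))))
step 1: [let@0] (((if false then (\u.u) else (\v.8)) (7 - 0)) == (let w = (\p.((\q.5) 6)) in (if (true && true) then (9 - 0) else (let r = 9 in r))))
step 2: [if@0.0] (((\v.8) (7 - 0)) == (let w = (\p.((\q.5) 6)) in (if (true && true) then (9 - 0) else (let r = 9 in r))))
step 3: [beta@0] (8 == (let w = (\p.((\q.5) 6)) in (if (true && true) then (9 - 0) else (let r = 9 in r))))
step 4: [let@1] (8 == (if (true && true) then (9 - 0) else (let r = 9 in r)))
step 5: [delta@1.0] (8 == (if true then (9 - 0) else (let r = 9 in r)))

Answer: delta at 1.0 : (true && true)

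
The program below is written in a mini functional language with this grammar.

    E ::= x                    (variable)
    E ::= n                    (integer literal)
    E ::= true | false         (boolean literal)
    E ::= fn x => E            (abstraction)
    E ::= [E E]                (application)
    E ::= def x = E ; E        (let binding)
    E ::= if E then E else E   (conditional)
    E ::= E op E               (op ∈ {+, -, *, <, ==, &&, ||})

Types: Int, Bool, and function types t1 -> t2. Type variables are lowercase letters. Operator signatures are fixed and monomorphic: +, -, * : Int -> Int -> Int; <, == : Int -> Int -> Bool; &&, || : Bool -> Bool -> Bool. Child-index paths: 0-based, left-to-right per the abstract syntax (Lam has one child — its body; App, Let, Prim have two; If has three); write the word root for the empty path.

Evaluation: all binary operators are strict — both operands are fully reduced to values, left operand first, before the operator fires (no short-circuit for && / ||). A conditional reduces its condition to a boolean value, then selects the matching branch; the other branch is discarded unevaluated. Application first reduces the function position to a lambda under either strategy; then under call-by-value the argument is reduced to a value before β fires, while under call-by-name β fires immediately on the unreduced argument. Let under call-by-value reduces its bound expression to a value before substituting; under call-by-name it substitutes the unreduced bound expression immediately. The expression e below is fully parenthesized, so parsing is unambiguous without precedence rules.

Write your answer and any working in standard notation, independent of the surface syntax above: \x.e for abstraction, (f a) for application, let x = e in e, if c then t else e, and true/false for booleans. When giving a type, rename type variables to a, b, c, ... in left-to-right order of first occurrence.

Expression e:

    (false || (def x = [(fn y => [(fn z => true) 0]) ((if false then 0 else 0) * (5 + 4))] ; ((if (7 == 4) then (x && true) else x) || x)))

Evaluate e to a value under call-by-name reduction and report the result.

Answer: true

Trace:
step 0: (false || (let x = ((\y.((\z.true) 0)) ((if false then 0 else 0) * (5 + 4))) in ((if (7 == 4) then (x && true) else x) || x)))
step 1: [let@1] (false || ((if (7 == 4) then (((\y.((\z.true) 0)) ((if false then 0 else 0) * (5 + 4))) && true) else ((\y.((\z.true) 0)) ((if false then 0 else 0) * (5 + 4)))) || ((\y.((\z.true) 0)) ((if false then 0 else 0) * (5 + 4)))))
step 2: [delta@1.0.0] (false || ((if false then (((\y.((\z.true) 0)) ((if false then 0 else 0) * (5 + 4))) && true) else ((\y.((\z.true) 0)) ((if false then 0 else 0) * (5 + 4)))) || ((\y.((\z.true) 0)) ((if false then 0 else 0) * (5 + 4)))))
step 3: [if@1.0] (false || (((\y.((\z.true) 0)) ((if false then 0 else 0) * (5 + 4))) || ((\y.((\z.true) 0)) ((if false then 0 else 0) * (5 + 4)))))
step 4: [beta@1.0] (false || (((\z.true) 0) || ((\y.((\z.true) 0)) ((if false then 0 else 0) * (5 + 4)))))
step 5: [beta@1.0] (false || (true || ((\y.((\z.true) 0)) ((if false then 0 else 0) * (5 + 4)))))
step 6: [beta@1.1] (false || (true || ((\z.true) 0)))
step 7: [beta@1.1] (false || (true || true))
step 8: [delta@1] (false || true)
step 9: [delta@root] true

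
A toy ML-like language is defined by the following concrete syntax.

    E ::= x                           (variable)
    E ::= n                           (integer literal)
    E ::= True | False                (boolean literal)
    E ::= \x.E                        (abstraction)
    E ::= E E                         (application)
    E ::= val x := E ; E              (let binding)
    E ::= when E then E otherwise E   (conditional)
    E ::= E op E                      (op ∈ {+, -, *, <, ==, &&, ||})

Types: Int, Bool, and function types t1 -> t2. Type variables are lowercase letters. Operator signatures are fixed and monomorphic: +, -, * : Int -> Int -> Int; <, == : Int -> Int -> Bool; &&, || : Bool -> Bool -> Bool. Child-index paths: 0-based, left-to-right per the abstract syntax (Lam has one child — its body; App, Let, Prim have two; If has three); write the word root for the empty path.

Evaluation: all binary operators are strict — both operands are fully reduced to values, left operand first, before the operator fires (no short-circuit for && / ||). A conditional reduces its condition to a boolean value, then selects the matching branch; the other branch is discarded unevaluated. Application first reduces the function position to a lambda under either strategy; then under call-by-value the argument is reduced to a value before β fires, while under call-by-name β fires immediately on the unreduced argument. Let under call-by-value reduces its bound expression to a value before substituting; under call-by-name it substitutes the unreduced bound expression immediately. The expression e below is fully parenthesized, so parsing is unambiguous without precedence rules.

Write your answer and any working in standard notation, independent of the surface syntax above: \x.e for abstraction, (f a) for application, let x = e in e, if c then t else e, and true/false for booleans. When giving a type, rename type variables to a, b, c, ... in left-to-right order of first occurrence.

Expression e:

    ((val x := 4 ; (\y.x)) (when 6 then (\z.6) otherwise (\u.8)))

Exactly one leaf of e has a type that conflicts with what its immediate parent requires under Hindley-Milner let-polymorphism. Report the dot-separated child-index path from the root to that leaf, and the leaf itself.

Answer: 1.0 : 6

Trace:
let x : Int
x : Int
\y._ : a -> Int
  unify Int ~ Bool
  FAIL: mismatch Int ~ Bool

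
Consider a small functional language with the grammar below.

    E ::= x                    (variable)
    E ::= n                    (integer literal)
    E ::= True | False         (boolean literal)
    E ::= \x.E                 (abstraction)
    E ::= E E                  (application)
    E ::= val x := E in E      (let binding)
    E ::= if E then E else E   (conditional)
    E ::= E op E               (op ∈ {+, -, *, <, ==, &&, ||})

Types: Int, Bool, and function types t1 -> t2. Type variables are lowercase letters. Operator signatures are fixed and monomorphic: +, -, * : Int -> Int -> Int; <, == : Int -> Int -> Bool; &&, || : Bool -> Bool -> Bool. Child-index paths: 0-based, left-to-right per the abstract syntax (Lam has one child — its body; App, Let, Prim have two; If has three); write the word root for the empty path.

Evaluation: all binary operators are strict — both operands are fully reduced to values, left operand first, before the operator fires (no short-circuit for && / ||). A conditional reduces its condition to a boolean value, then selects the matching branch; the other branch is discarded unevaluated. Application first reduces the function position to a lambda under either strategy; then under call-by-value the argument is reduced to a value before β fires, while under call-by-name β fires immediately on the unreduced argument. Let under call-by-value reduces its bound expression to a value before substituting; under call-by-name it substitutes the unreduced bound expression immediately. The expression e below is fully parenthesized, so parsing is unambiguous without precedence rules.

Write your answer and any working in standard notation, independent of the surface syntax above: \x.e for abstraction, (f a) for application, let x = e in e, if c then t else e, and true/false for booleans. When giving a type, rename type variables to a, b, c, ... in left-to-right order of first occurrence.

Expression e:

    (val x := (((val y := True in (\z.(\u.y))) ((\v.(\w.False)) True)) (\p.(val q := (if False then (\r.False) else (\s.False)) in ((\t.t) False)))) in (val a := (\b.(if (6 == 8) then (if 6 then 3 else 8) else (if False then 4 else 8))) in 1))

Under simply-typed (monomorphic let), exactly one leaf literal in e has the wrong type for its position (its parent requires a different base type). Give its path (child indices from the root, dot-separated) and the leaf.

Trace:
let y : Bool
y : Bool
\u._ : b -> Bool
\z._ : a -> b -> Bool
\w._ : d -> Bool
\v._ : c -> d -> Bool
  unify c -> d -> Bool ~ Bool -> e
  unify c ~ Bool
  unify d -> Bool ~ e
_ _ : d -> Bool
  unify a -> b -> Bool ~ (d -> Bool) -> f
  unify a ~ d -> Bool
  unify b -> Bool ~ f
_ _ : b -> Bool
  unify Bool ~ Bool
\r._ : h -> Bool
\s._ : i -> Bool
  unify h -> Bool ~ i -> Bool
  unify h ~ i
  unify Bool ~ Bool
let q : i -> Bool
t : j
\t._ : j -> j
  unify j -> j ~ Bool -> k
  unify j ~ Bool
  unify Bool ~ k
_ _ : Bool
\p._ : g -> Bool
  unify b -> Bool ~ (g -> Bool) -> l
  unify b ~ g -> Bool
  unify Bool ~ l
_ _ : Bool
let x : Bool
  unify Int ~ Int
  unify Int ~ Int
  unify Bool ~ Bool
  unify Int ~ Bool
  FAIL: mismatch Int ~ Bool

Answer: 1.0.0.1.0 : 6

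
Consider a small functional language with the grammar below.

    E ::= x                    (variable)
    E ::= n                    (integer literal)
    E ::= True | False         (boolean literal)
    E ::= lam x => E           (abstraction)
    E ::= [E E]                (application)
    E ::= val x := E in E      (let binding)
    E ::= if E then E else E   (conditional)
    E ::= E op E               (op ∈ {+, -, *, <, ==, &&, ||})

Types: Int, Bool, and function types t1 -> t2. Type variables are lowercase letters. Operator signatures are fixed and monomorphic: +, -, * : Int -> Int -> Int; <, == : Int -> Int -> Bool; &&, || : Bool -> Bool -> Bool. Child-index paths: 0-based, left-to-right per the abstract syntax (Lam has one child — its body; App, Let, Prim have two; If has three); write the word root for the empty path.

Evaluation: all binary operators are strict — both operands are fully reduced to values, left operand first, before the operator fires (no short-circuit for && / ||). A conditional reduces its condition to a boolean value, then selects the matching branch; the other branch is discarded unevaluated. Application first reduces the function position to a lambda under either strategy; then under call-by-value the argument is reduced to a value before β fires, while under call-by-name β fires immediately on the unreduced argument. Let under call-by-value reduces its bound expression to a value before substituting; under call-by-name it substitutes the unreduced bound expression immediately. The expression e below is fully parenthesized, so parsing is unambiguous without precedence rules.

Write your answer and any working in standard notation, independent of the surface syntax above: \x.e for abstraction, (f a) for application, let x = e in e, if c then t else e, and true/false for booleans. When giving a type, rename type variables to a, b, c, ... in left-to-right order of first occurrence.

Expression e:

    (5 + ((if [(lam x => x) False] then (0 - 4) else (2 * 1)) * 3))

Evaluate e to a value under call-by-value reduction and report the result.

Answer: 11

Trace:
step 0: (5 + ((if ((\x.x) false) then (0 - 4) else (2 * 1)) * 3))
step 1: [beta@1.0.0] (5 + ((if false then (0 - 4) else (2 * 1)) * 3))
step 2: [if@1.0] (5 + ((2 * 1) * 3))
step 3: [delta@1.0] (5 + (2 * 3))
step 4: [delta@1] (5 + 6)
step 5: [delta@root] 11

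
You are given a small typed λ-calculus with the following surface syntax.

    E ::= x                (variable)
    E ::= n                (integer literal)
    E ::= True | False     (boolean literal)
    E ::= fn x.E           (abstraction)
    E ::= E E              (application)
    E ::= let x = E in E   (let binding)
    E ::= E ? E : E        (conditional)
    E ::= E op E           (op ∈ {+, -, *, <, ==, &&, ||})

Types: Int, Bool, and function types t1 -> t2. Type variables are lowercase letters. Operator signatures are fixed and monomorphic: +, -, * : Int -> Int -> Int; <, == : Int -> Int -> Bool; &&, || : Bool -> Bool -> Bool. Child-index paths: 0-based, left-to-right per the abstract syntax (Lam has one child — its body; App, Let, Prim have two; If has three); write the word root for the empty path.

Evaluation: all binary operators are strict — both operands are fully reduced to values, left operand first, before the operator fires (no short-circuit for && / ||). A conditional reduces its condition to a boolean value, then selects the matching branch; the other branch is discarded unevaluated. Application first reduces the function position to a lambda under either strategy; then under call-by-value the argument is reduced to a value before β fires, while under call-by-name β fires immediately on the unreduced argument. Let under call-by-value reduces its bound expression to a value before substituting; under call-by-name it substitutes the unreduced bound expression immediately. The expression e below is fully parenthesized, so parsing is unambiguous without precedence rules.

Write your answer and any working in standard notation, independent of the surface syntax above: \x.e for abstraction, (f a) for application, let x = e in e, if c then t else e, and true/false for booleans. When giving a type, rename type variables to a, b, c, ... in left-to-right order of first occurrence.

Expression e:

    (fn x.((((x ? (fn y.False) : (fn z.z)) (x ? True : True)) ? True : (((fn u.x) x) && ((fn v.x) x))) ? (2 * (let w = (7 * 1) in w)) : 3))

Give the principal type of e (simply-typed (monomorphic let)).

Working:
x : a
  unify a ~ Bool
\y._ : b -> Bool
z : c
\z._ : c -> c
  unify b -> Bool ~ c -> c
  unify b ~ c
  unify Bool ~ c
x : Bool
  unify Bool ~ Bool
  unify Bool ~ Bool
  unify Bool -> Bool ~ Bool -> d
  unify Bool ~ Bool
  unify Bool ~ d
_ _ : Bool
  unify Bool ~ Bool
x : Bool
\u._ : e -> Bool
x : Bool
  unify e -> Bool ~ Bool -> f
  unify e ~ Bool
  unify Bool ~ f
_ _ : Bool
  unify Bool ~ Bool
x : Bool
\v._ : g -> Bool
x : Bool
  unify g -> Bool ~ Bool -> h
  unify g ~ Bool
  unify Bool ~ h
_ _ : Bool
  unify Bool ~ Bool
  unify Bool ~ Bool
  unify Bool ~ Bool
  unify Int ~ Int
  unify Int ~ Int
  unify Int ~ Int
let w : Int
w : Int
  unify Int ~ Int
  unify Int ~ Int
\x._ : Bool -> Int

Answer: Bool -> Int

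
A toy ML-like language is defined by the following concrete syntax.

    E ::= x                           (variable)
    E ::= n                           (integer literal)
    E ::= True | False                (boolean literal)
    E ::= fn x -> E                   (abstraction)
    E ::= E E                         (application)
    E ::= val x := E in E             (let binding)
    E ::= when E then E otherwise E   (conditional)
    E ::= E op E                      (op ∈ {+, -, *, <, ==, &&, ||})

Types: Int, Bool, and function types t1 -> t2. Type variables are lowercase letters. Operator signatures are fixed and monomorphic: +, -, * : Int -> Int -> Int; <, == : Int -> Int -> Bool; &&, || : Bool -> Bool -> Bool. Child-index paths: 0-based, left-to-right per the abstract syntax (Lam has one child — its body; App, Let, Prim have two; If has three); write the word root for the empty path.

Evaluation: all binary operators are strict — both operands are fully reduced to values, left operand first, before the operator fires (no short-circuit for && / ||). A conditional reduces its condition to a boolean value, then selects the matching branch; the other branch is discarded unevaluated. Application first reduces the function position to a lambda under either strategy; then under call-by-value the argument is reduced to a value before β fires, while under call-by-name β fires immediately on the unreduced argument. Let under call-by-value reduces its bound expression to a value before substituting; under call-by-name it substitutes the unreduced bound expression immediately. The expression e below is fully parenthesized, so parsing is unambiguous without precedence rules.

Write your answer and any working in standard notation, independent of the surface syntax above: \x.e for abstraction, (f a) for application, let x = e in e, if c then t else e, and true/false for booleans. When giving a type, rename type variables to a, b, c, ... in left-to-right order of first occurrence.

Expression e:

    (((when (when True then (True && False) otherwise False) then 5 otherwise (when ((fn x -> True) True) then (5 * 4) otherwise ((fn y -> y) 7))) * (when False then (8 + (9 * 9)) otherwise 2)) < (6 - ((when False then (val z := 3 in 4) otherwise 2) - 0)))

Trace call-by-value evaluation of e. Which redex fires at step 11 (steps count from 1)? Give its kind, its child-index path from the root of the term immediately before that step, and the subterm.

Working:
step 0: (((if (if true then (true && false) else false) then 5 else (if ((\x.true) true) then (5 * 4) else ((\y.y) 7))) * (if false then (8 + (9 * 9)) else 2)) < (6 - ((if false then (let z = 3 in 4) else 2) - 0)))
step 1: [if@0.0.0] (((if (true && false) then 5 else (if ((\x.true) true) then (5 * 4) else ((\y.y) 7))) * (if false then (8 + (9 * 9)) else 2)) < (6 - ((if false then (let z = 3 in 4) else 2) - 0)))
step 2: [delta@0.0.0] (((if false then 5 else (if ((\x.true) true) then (5 * 4) else ((\y.y) 7))) * (if false then (8 + (9 * 9)) else 2)) < (6 - ((if false then (let z = 3 in 4) else 2) - 0)))
step 3: [if@0.0] (((if ((\x.true) true) then (5 * 4) else ((\y.y) 7)) * (if false then (8 + (9 * 9)) else 2)) < (6 - ((if false then (let z = 3 in 4) else 2) - 0)))
step 4: [beta@0.0.0] (((if true then (5 * 4) else ((\y.y) 7)) * (if false then (8 + (9 * 9)) else 2)) < (6 - ((if false then (let z = 3 in 4) else 2) - 0)))
step 5: [if@0.0] (((5 * 4) * (if false then (8 + (9 * 9)) else 2)) < (6 - ((if false then (let z = 3 in 4) else 2) - 0)))
step 6: [delta@0.0] ((20 * (if false then (8 + (9 * 9)) else 2)) < (6 - ((if false then (let z = 3 in 4) else 2) - 0)))
step 7: [if@0.1] ((20 * 2) < (6 - ((if false then (let z = 3 in 4) else 2) - 0)))
step 8: [delta@0] (40 < (6 - ((if false then (let z = 3 in 4) else 2) - 0)))
step 9: [if@1.1.0] (40 < (6 - (2 - 0)))
step 10: [delta@1.1] (40 < (6 - 2))
step 11: [delta@1] (40 < 4)

Answer: delta at 1 : (6 - 2)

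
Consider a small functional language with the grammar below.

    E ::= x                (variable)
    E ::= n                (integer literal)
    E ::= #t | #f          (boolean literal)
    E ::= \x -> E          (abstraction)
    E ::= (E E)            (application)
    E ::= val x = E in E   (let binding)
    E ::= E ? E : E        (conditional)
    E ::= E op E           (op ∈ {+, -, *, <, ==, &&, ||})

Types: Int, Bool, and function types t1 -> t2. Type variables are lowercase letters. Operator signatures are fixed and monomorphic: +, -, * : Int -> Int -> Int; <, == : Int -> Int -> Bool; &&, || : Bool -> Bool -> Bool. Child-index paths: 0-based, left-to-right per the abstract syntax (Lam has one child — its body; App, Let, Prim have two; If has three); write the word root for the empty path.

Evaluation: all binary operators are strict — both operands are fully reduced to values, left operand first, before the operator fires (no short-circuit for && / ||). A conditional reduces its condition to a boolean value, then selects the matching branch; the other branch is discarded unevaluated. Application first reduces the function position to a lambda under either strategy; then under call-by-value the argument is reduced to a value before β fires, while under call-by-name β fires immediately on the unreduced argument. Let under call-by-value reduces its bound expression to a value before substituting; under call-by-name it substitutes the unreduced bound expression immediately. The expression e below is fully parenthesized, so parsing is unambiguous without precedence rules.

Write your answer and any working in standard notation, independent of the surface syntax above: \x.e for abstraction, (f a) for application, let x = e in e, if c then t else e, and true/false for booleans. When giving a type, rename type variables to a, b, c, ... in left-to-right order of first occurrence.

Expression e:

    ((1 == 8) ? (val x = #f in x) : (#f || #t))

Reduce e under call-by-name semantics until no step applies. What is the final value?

Answer: true

Trace:
step 0: (if (1 == 8) then (let x = false in x) else (false || true))
step 1: [delta@0] (if false then (let x = false in x) else (false || true))
step 2: [if@root] (false || true)
step 3: [delta@root] true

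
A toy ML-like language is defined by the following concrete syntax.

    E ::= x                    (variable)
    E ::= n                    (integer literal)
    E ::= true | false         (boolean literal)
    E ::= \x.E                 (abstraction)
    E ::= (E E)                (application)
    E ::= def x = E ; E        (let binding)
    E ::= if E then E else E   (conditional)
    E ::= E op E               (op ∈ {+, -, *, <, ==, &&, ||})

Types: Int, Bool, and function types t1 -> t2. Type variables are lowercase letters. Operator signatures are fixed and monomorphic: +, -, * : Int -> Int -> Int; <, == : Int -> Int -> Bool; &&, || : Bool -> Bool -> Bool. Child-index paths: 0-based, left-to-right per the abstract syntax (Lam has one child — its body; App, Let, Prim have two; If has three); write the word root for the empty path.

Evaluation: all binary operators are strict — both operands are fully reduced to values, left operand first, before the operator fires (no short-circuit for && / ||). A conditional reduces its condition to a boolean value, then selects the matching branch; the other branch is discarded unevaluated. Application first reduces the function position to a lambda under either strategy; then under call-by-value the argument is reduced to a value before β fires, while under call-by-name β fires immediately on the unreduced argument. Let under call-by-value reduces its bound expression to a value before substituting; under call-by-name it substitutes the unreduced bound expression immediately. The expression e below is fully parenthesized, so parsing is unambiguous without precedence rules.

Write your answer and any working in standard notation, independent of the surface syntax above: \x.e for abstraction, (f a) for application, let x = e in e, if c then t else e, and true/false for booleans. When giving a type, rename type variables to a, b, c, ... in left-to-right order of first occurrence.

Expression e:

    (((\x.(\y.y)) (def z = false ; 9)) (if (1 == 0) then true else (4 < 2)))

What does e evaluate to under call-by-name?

Trace:
step 0: (((\x.(\y.y)) (let z = false in 9)) (if (1 == 0) then true else (4 < 2)))
step 1: [beta@0] ((\y.y) (if (1 == 0) then true else (4 < 2)))
step 2: [beta@root] (if (1 == 0) then true else (4 < 2))
step 3: [delta@0] (if false then true else (4 < 2))
step 4: [if@root] (4 < 2)
step 5: [delta@root] false

Answer: false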